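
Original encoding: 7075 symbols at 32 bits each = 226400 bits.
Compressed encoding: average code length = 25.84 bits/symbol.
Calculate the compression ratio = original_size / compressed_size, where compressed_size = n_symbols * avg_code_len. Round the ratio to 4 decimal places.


original_size = n_symbols * orig_bits = 7075 * 32 = 226400 bits
compressed_size = n_symbols * avg_code_len = 7075 * 25.84 = 182818.0 bits
ratio = original_size / compressed_size = 226400 / 182818.0 = 1.2384

Compression ratio = 1.2384


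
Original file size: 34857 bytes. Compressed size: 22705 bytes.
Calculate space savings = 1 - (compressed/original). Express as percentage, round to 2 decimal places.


ratio = compressed/original = 22705/34857 = 0.651376
savings = 1 - ratio = 1 - 0.651376 = 0.348624
as a percentage: 0.348624 * 100 = 34.86%

Space savings = 1 - 22705/34857 = 34.86%


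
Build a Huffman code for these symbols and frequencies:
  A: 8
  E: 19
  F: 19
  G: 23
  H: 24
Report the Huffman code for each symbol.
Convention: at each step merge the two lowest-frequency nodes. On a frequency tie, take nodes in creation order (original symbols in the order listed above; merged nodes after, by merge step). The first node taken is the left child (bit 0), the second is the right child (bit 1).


Huffman tree construction:
Step 1: Merge A(8) + E(19) = 27
Step 2: Merge F(19) + G(23) = 42
Step 3: Merge H(24) + (A+E)(27) = 51
Step 4: Merge (F+G)(42) + (H+(A+E))(51) = 93
Read each symbol's code off the tree from the root (left child = 0, right child = 1).

Codes:
  A: 110 (length 3)
  E: 111 (length 3)
  F: 00 (length 2)
  G: 01 (length 2)
  H: 10 (length 2)
Average code length: 213/93 = 2.2903 bits/symbol


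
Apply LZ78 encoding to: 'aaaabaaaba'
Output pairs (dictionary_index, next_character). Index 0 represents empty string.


LZ78 encoding steps:
Dictionary: {0: ''}
Step 1: w='' (idx 0), next='a' -> output (0, 'a'), add 'a' as idx 1
Step 2: w='a' (idx 1), next='a' -> output (1, 'a'), add 'aa' as idx 2
Step 3: w='a' (idx 1), next='b' -> output (1, 'b'), add 'ab' as idx 3
Step 4: w='aa' (idx 2), next='a' -> output (2, 'a'), add 'aaa' as idx 4
Step 5: w='' (idx 0), next='b' -> output (0, 'b'), add 'b' as idx 5
Step 6: w='a' (idx 1), end of input -> output (1, '')


Encoded: [(0, 'a'), (1, 'a'), (1, 'b'), (2, 'a'), (0, 'b'), (1, '')]


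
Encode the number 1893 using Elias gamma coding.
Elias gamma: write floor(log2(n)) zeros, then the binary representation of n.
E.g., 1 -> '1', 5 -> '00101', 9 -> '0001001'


num_bits = floor(log2(1893)) + 1 = 11
leading_zeros = num_bits - 1 = 10
binary(1893) = 11101100101

Elias gamma(1893) = '0000000000' + '11101100101' = 000000000011101100101 (21 bits)


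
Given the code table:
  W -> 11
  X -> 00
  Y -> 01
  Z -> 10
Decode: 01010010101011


Decoding:
01 -> Y
01 -> Y
00 -> X
10 -> Z
10 -> Z
10 -> Z
11 -> W


Result: YYXZZZW


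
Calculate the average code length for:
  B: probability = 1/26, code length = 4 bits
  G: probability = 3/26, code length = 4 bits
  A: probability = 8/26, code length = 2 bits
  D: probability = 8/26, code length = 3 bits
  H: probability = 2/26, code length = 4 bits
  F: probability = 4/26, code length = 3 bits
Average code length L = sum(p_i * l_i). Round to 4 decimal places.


Weighted contributions p_i * l_i:
  B: (1/26) * 4 = 4/26
  G: (3/26) * 4 = 12/26
  A: (8/26) * 2 = 16/26
  D: (8/26) * 3 = 24/26
  H: (2/26) * 4 = 8/26
  F: (4/26) * 3 = 12/26
Sum = (4 + 12 + 16 + 24 + 8 + 12)/26 = 76/26

L = 76/26 = 2.9231 bits/symbol


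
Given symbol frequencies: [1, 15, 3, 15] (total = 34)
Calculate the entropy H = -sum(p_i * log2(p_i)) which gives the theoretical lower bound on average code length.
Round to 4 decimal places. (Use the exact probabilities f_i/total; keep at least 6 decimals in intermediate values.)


Per-symbol terms -p_i * log2(p_i) with p_i = f_i/34:
  p = 1/34 = 0.029412: log2(p) = -5.087463, -p*log2(p) = 0.149631
  p = 15/34 = 0.441176: log2(p) = -1.180572, -p*log2(p) = 0.520841
  p = 3/34 = 0.088235: log2(p) = -3.502500, -p*log2(p) = 0.309044
  p = 15/34 = 0.441176: log2(p) = -1.180572, -p*log2(p) = 0.520841
H = 0.149631 + 0.520841 + 0.309044 + 0.520841 = 1.500357

H = 1.5004 bits/symbol


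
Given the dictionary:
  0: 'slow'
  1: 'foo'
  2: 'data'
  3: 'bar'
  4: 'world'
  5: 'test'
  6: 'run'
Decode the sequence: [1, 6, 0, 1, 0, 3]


Look up each index in the dictionary:
  1 -> 'foo'
  6 -> 'run'
  0 -> 'slow'
  1 -> 'foo'
  0 -> 'slow'
  3 -> 'bar'

Decoded: "foo run slow foo slow bar"


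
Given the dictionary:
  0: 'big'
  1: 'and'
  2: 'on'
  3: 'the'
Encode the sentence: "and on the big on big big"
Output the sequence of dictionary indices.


Look up each word in the dictionary:
  'and' -> 1
  'on' -> 2
  'the' -> 3
  'big' -> 0
  'on' -> 2
  'big' -> 0
  'big' -> 0

Encoded: [1, 2, 3, 0, 2, 0, 0]


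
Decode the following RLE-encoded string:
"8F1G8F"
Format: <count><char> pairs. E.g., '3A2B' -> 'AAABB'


Expanding each <count><char> pair:
  8F -> 'FFFFFFFF'
  1G -> 'G'
  8F -> 'FFFFFFFF'

Decoded = FFFFFFFFGFFFFFFFF


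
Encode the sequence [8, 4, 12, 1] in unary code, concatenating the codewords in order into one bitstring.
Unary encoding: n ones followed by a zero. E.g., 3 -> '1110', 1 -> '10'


Encode each number as n ones followed by a terminating 0:
  8 -> 111111110 (9 bits)
  4 -> 11110 (5 bits)
  12 -> 1111111111110 (13 bits)
  1 -> 10 (2 bits)
Total length = 9 + 5 + 13 + 2 = 29 bits.

Unary([8, 4, 12, 1]) = 11111111011110111111111111010 (29 bits)


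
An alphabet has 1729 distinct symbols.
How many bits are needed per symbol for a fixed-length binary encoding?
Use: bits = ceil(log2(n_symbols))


log2(1729) = 10.7557
Bracket: 2^10 = 1024 < 1729 <= 2^11 = 2048
So ceil(log2(1729)) = 11

bits = ceil(log2(1729)) = ceil(10.7557) = 11 bits


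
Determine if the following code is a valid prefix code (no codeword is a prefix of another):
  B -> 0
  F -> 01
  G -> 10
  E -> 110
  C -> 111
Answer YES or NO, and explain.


Checking each pair (does one codeword prefix another?):
  B='0' vs F='01': prefix -- VIOLATION

NO -- this is NOT a valid prefix code. B (0) is a prefix of F (01).


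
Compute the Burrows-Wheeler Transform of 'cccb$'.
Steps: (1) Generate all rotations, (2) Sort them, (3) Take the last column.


Rotations (sorted):
  0: $cccb -> last char: b
  1: b$ccc -> last char: c
  2: cb$cc -> last char: c
  3: ccb$c -> last char: c
  4: cccb$ -> last char: $


BWT = bccc$


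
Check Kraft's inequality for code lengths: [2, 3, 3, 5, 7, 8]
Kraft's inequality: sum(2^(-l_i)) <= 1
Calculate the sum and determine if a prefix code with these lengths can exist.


Sum = 2^(-2) + 2^(-3) + 2^(-3) + 2^(-5) + 2^(-7) + 2^(-8)
    = 0.25 + 0.125 + 0.125 + 0.03125 + 0.0078125 + 0.00390625
    = 139/256 = 0.54296875
Since 0.54296875 <= 1, Kraft's inequality IS satisfied.
A prefix code with these lengths CAN exist.

Kraft sum = 0.54296875. Satisfied.


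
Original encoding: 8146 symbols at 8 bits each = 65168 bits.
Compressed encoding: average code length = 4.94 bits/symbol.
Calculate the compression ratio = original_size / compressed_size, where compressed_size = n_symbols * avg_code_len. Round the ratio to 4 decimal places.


original_size = n_symbols * orig_bits = 8146 * 8 = 65168 bits
compressed_size = n_symbols * avg_code_len = 8146 * 4.94 = 40241.24 bits
ratio = original_size / compressed_size = 65168 / 40241.24 = 1.6194

Compression ratio = 1.6194


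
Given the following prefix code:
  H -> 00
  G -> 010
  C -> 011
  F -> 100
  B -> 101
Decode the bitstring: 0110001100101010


Decoding step by step:
Bits 011 -> C
Bits 00 -> H
Bits 011 -> C
Bits 00 -> H
Bits 101 -> B
Bits 010 -> G


Decoded message: CHCHBG


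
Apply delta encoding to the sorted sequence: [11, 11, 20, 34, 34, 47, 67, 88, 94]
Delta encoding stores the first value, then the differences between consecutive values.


First value: 11
Deltas:
  11 - 11 = 0
  20 - 11 = 9
  34 - 20 = 14
  34 - 34 = 0
  47 - 34 = 13
  67 - 47 = 20
  88 - 67 = 21
  94 - 88 = 6


Delta encoded: [11, 0, 9, 14, 0, 13, 20, 21, 6]


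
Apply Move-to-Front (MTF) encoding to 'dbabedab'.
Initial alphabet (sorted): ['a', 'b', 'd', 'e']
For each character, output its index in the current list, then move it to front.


MTF encoding:
'd': index 2 in ['a', 'b', 'd', 'e'] -> ['d', 'a', 'b', 'e']
'b': index 2 in ['d', 'a', 'b', 'e'] -> ['b', 'd', 'a', 'e']
'a': index 2 in ['b', 'd', 'a', 'e'] -> ['a', 'b', 'd', 'e']
'b': index 1 in ['a', 'b', 'd', 'e'] -> ['b', 'a', 'd', 'e']
'e': index 3 in ['b', 'a', 'd', 'e'] -> ['e', 'b', 'a', 'd']
'd': index 3 in ['e', 'b', 'a', 'd'] -> ['d', 'e', 'b', 'a']
'a': index 3 in ['d', 'e', 'b', 'a'] -> ['a', 'd', 'e', 'b']
'b': index 3 in ['a', 'd', 'e', 'b'] -> ['b', 'a', 'd', 'e']


Output: [2, 2, 2, 1, 3, 3, 3, 3]


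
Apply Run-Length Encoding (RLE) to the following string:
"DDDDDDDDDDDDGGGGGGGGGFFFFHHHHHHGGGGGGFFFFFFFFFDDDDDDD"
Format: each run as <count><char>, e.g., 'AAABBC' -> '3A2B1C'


Scanning runs left to right:
  i=0: run of 'D' x 12 -> '12D'
  i=12: run of 'G' x 9 -> '9G'
  i=21: run of 'F' x 4 -> '4F'
  i=25: run of 'H' x 6 -> '6H'
  i=31: run of 'G' x 6 -> '6G'
  i=37: run of 'F' x 9 -> '9F'
  i=46: run of 'D' x 7 -> '7D'

RLE = 12D9G4F6H6G9F7D


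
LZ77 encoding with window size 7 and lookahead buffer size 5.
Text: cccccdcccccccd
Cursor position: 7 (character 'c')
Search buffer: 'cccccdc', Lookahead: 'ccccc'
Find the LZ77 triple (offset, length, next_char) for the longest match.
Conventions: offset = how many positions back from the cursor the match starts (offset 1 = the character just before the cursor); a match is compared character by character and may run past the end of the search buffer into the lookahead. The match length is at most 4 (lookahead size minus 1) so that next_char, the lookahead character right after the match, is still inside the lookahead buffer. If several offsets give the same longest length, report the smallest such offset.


Try each offset into the search buffer:
  offset=1 (pos 6, char 'c'): match length 4
  offset=2 (pos 5, char 'd'): match length 0
  offset=3 (pos 4, char 'c'): match length 1
  offset=4 (pos 3, char 'c'): match length 2
  offset=5 (pos 2, char 'c'): match length 3
  offset=6 (pos 1, char 'c'): match length 4
  offset=7 (pos 0, char 'c'): match length 4
Longest match has length 4, found at offsets 1, 6, 7; take the smallest, offset 1.
next_char = character at position 7 + 4 = 11 -> 'c'

Best match: offset=1, length=4 (matching 'cccc' starting at position 6)
LZ77 triple: (1, 4, 'c')


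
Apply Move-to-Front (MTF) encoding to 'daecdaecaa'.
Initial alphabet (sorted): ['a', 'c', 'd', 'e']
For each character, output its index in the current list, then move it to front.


MTF encoding:
'd': index 2 in ['a', 'c', 'd', 'e'] -> ['d', 'a', 'c', 'e']
'a': index 1 in ['d', 'a', 'c', 'e'] -> ['a', 'd', 'c', 'e']
'e': index 3 in ['a', 'd', 'c', 'e'] -> ['e', 'a', 'd', 'c']
'c': index 3 in ['e', 'a', 'd', 'c'] -> ['c', 'e', 'a', 'd']
'd': index 3 in ['c', 'e', 'a', 'd'] -> ['d', 'c', 'e', 'a']
'a': index 3 in ['d', 'c', 'e', 'a'] -> ['a', 'd', 'c', 'e']
'e': index 3 in ['a', 'd', 'c', 'e'] -> ['e', 'a', 'd', 'c']
'c': index 3 in ['e', 'a', 'd', 'c'] -> ['c', 'e', 'a', 'd']
'a': index 2 in ['c', 'e', 'a', 'd'] -> ['a', 'c', 'e', 'd']
'a': index 0 in ['a', 'c', 'e', 'd'] -> ['a', 'c', 'e', 'd']


Output: [2, 1, 3, 3, 3, 3, 3, 3, 2, 0]


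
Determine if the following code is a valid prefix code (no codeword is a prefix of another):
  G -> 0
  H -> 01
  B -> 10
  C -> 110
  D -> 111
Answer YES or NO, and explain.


Checking each pair (does one codeword prefix another?):
  G='0' vs H='01': prefix -- VIOLATION

NO -- this is NOT a valid prefix code. G (0) is a prefix of H (01).


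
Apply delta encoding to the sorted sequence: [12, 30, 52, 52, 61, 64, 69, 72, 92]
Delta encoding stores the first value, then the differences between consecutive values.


First value: 12
Deltas:
  30 - 12 = 18
  52 - 30 = 22
  52 - 52 = 0
  61 - 52 = 9
  64 - 61 = 3
  69 - 64 = 5
  72 - 69 = 3
  92 - 72 = 20


Delta encoded: [12, 18, 22, 0, 9, 3, 5, 3, 20]


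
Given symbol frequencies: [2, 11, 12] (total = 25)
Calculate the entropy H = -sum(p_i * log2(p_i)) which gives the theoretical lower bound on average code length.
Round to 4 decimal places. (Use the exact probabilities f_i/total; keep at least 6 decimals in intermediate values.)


Per-symbol terms -p_i * log2(p_i) with p_i = f_i/25:
  p = 2/25 = 0.080000: log2(p) = -3.643856, -p*log2(p) = 0.291508
  p = 11/25 = 0.440000: log2(p) = -1.184425, -p*log2(p) = 0.521147
  p = 12/25 = 0.480000: log2(p) = -1.058894, -p*log2(p) = 0.508269
H = 0.291508 + 0.521147 + 0.508269 = 1.320924

H = 1.3209 bits/symbol


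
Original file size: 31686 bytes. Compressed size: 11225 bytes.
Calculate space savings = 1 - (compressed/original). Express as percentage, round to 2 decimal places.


ratio = compressed/original = 11225/31686 = 0.354257
savings = 1 - ratio = 1 - 0.354257 = 0.645743
as a percentage: 0.645743 * 100 = 64.57%

Space savings = 1 - 11225/31686 = 64.57%


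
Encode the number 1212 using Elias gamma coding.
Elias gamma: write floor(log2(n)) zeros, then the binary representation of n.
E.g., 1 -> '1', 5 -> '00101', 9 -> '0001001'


num_bits = floor(log2(1212)) + 1 = 11
leading_zeros = num_bits - 1 = 10
binary(1212) = 10010111100

Elias gamma(1212) = '0000000000' + '10010111100' = 000000000010010111100 (21 bits)


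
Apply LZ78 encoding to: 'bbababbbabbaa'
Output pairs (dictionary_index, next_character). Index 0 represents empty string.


LZ78 encoding steps:
Dictionary: {0: ''}
Step 1: w='' (idx 0), next='b' -> output (0, 'b'), add 'b' as idx 1
Step 2: w='b' (idx 1), next='a' -> output (1, 'a'), add 'ba' as idx 2
Step 3: w='ba' (idx 2), next='b' -> output (2, 'b'), add 'bab' as idx 3
Step 4: w='b' (idx 1), next='b' -> output (1, 'b'), add 'bb' as idx 4
Step 5: w='' (idx 0), next='a' -> output (0, 'a'), add 'a' as idx 5
Step 6: w='bb' (idx 4), next='a' -> output (4, 'a'), add 'bba' as idx 6
Step 7: w='a' (idx 5), end of input -> output (5, '')


Encoded: [(0, 'b'), (1, 'a'), (2, 'b'), (1, 'b'), (0, 'a'), (4, 'a'), (5, '')]


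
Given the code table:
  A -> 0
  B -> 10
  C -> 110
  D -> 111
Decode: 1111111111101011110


Decoding:
111 -> D
111 -> D
111 -> D
110 -> C
10 -> B
111 -> D
10 -> B


Result: DDDCBDB


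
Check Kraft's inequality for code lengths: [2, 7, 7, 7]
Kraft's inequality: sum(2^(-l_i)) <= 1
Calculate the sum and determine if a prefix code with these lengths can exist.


Sum = 2^(-2) + 2^(-7) + 2^(-7) + 2^(-7)
    = 0.25 + 0.0078125 + 0.0078125 + 0.0078125
    = 35/128 = 0.2734375
Since 0.2734375 <= 1, Kraft's inequality IS satisfied.
A prefix code with these lengths CAN exist.

Kraft sum = 0.2734375. Satisfied.


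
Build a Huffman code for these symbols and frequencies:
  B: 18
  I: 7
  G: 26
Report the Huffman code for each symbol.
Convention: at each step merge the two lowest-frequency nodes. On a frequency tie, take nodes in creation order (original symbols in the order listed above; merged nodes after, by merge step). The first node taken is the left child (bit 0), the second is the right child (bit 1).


Huffman tree construction:
Step 1: Merge I(7) + B(18) = 25
Step 2: Merge (I+B)(25) + G(26) = 51
Read each symbol's code off the tree from the root (left child = 0, right child = 1).

Codes:
  B: 01 (length 2)
  I: 00 (length 2)
  G: 1 (length 1)
Average code length: 76/51 = 1.4902 bits/symbol


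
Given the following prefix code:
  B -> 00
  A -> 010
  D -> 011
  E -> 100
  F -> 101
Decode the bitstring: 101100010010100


Decoding step by step:
Bits 101 -> F
Bits 100 -> E
Bits 010 -> A
Bits 010 -> A
Bits 100 -> E


Decoded message: FEAAE


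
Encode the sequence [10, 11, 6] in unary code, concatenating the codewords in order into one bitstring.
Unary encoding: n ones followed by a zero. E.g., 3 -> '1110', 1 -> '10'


Encode each number as n ones followed by a terminating 0:
  10 -> 11111111110 (11 bits)
  11 -> 111111111110 (12 bits)
  6 -> 1111110 (7 bits)
Total length = 11 + 12 + 7 = 30 bits.

Unary([10, 11, 6]) = 111111111101111111111101111110 (30 bits)


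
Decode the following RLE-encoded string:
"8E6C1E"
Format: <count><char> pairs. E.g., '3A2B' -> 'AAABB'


Expanding each <count><char> pair:
  8E -> 'EEEEEEEE'
  6C -> 'CCCCCC'
  1E -> 'E'

Decoded = EEEEEEEECCCCCCE


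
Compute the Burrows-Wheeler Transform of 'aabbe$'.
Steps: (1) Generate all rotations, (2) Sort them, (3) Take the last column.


Rotations (sorted):
  0: $aabbe -> last char: e
  1: aabbe$ -> last char: $
  2: abbe$a -> last char: a
  3: bbe$aa -> last char: a
  4: be$aab -> last char: b
  5: e$aabb -> last char: b


BWT = e$aabb


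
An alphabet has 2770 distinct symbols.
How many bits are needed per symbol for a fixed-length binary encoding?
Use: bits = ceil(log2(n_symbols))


log2(2770) = 11.4357
Bracket: 2^11 = 2048 < 2770 <= 2^12 = 4096
So ceil(log2(2770)) = 12

bits = ceil(log2(2770)) = ceil(11.4357) = 12 bits


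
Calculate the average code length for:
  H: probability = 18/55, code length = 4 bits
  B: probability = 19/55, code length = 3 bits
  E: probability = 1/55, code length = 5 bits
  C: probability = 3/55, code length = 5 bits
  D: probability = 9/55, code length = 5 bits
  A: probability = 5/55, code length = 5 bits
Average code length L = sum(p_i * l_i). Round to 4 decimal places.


Weighted contributions p_i * l_i:
  H: (18/55) * 4 = 72/55
  B: (19/55) * 3 = 57/55
  E: (1/55) * 5 = 5/55
  C: (3/55) * 5 = 15/55
  D: (9/55) * 5 = 45/55
  A: (5/55) * 5 = 25/55
Sum = (72 + 57 + 5 + 15 + 45 + 25)/55 = 219/55

L = 219/55 = 3.9818 bits/symbol


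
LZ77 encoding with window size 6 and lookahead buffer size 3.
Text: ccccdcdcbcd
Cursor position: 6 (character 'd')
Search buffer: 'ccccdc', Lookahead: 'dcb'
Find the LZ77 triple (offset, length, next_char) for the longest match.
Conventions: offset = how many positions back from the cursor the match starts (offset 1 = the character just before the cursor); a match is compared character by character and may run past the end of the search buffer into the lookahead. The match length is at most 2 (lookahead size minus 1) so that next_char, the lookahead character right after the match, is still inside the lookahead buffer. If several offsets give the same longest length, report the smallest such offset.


Try each offset into the search buffer:
  offset=1 (pos 5, char 'c'): match length 0
  offset=2 (pos 4, char 'd'): match length 2
  offset=3 (pos 3, char 'c'): match length 0
  offset=4 (pos 2, char 'c'): match length 0
  offset=5 (pos 1, char 'c'): match length 0
  offset=6 (pos 0, char 'c'): match length 0
Longest match has length 2 at offset 2.
next_char = character at position 6 + 2 = 8 -> 'b'

Best match: offset=2, length=2 (matching 'dc' starting at position 4)
LZ77 triple: (2, 2, 'b')


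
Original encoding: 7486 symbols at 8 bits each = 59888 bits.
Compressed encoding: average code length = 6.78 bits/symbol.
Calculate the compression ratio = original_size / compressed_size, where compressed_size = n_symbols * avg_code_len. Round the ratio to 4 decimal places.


original_size = n_symbols * orig_bits = 7486 * 8 = 59888 bits
compressed_size = n_symbols * avg_code_len = 7486 * 6.78 = 50755.08 bits
ratio = original_size / compressed_size = 59888 / 50755.08 = 1.1799

Compression ratio = 1.1799


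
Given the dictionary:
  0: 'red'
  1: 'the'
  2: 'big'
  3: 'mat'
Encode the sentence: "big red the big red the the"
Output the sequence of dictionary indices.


Look up each word in the dictionary:
  'big' -> 2
  'red' -> 0
  'the' -> 1
  'big' -> 2
  'red' -> 0
  'the' -> 1
  'the' -> 1

Encoded: [2, 0, 1, 2, 0, 1, 1]


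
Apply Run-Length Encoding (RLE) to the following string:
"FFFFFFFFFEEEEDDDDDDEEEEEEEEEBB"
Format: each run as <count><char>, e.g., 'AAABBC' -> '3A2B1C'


Scanning runs left to right:
  i=0: run of 'F' x 9 -> '9F'
  i=9: run of 'E' x 4 -> '4E'
  i=13: run of 'D' x 6 -> '6D'
  i=19: run of 'E' x 9 -> '9E'
  i=28: run of 'B' x 2 -> '2B'

RLE = 9F4E6D9E2B


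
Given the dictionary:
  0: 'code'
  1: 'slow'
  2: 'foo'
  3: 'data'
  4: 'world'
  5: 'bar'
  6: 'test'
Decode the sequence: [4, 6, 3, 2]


Look up each index in the dictionary:
  4 -> 'world'
  6 -> 'test'
  3 -> 'data'
  2 -> 'foo'

Decoded: "world test data foo"


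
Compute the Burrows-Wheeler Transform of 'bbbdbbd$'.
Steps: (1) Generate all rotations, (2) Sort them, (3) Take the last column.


Rotations (sorted):
  0: $bbbdbbd -> last char: d
  1: bbbdbbd$ -> last char: $
  2: bbd$bbbd -> last char: d
  3: bbdbbd$b -> last char: b
  4: bd$bbbdb -> last char: b
  5: bdbbd$bb -> last char: b
  6: d$bbbdbb -> last char: b
  7: dbbd$bbb -> last char: b


BWT = d$dbbbbb


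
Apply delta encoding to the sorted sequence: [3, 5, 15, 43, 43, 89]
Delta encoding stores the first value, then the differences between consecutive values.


First value: 3
Deltas:
  5 - 3 = 2
  15 - 5 = 10
  43 - 15 = 28
  43 - 43 = 0
  89 - 43 = 46


Delta encoded: [3, 2, 10, 28, 0, 46]


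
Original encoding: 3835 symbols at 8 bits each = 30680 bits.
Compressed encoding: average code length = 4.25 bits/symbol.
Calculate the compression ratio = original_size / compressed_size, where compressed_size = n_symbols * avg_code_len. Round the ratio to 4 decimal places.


original_size = n_symbols * orig_bits = 3835 * 8 = 30680 bits
compressed_size = n_symbols * avg_code_len = 3835 * 4.25 = 16298.75 bits
ratio = original_size / compressed_size = 30680 / 16298.75 = 1.8824

Compression ratio = 1.8824


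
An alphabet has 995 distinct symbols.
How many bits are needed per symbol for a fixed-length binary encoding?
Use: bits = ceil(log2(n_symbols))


log2(995) = 9.9586
Bracket: 2^9 = 512 < 995 <= 2^10 = 1024
So ceil(log2(995)) = 10

bits = ceil(log2(995)) = ceil(9.9586) = 10 bits


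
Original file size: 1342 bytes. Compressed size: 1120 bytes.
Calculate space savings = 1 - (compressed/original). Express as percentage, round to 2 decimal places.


ratio = compressed/original = 1120/1342 = 0.834575
savings = 1 - ratio = 1 - 0.834575 = 0.165425
as a percentage: 0.165425 * 100 = 16.54%

Space savings = 1 - 1120/1342 = 16.54%


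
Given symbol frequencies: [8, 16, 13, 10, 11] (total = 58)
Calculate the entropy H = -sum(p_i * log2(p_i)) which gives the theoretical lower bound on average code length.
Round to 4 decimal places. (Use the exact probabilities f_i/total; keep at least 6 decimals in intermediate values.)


Per-symbol terms -p_i * log2(p_i) with p_i = f_i/58:
  p = 8/58 = 0.137931: log2(p) = -2.857981, -p*log2(p) = 0.394204
  p = 16/58 = 0.275862: log2(p) = -1.857981, -p*log2(p) = 0.512546
  p = 13/58 = 0.224138: log2(p) = -2.157541, -p*log2(p) = 0.483587
  p = 10/58 = 0.172414: log2(p) = -2.536053, -p*log2(p) = 0.437251
  p = 11/58 = 0.189655: log2(p) = -2.398549, -p*log2(p) = 0.454897
H = 0.394204 + 0.512546 + 0.483587 + 0.437251 + 0.454897 = 2.282485

H = 2.2825 bits/symbol


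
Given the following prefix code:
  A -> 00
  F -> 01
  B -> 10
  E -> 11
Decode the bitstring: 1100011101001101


Decoding step by step:
Bits 11 -> E
Bits 00 -> A
Bits 01 -> F
Bits 11 -> E
Bits 01 -> F
Bits 00 -> A
Bits 11 -> E
Bits 01 -> F


Decoded message: EAFEFAEF


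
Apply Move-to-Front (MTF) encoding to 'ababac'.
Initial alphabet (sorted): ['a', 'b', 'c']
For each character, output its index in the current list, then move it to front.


MTF encoding:
'a': index 0 in ['a', 'b', 'c'] -> ['a', 'b', 'c']
'b': index 1 in ['a', 'b', 'c'] -> ['b', 'a', 'c']
'a': index 1 in ['b', 'a', 'c'] -> ['a', 'b', 'c']
'b': index 1 in ['a', 'b', 'c'] -> ['b', 'a', 'c']
'a': index 1 in ['b', 'a', 'c'] -> ['a', 'b', 'c']
'c': index 2 in ['a', 'b', 'c'] -> ['c', 'a', 'b']


Output: [0, 1, 1, 1, 1, 2]


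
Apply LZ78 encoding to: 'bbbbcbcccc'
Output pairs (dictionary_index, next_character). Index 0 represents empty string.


LZ78 encoding steps:
Dictionary: {0: ''}
Step 1: w='' (idx 0), next='b' -> output (0, 'b'), add 'b' as idx 1
Step 2: w='b' (idx 1), next='b' -> output (1, 'b'), add 'bb' as idx 2
Step 3: w='b' (idx 1), next='c' -> output (1, 'c'), add 'bc' as idx 3
Step 4: w='bc' (idx 3), next='c' -> output (3, 'c'), add 'bcc' as idx 4
Step 5: w='' (idx 0), next='c' -> output (0, 'c'), add 'c' as idx 5
Step 6: w='c' (idx 5), end of input -> output (5, '')


Encoded: [(0, 'b'), (1, 'b'), (1, 'c'), (3, 'c'), (0, 'c'), (5, '')]


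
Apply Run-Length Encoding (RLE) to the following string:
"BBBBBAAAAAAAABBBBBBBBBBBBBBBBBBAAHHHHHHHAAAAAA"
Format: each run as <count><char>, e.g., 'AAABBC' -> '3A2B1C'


Scanning runs left to right:
  i=0: run of 'B' x 5 -> '5B'
  i=5: run of 'A' x 8 -> '8A'
  i=13: run of 'B' x 18 -> '18B'
  i=31: run of 'A' x 2 -> '2A'
  i=33: run of 'H' x 7 -> '7H'
  i=40: run of 'A' x 6 -> '6A'

RLE = 5B8A18B2A7H6A


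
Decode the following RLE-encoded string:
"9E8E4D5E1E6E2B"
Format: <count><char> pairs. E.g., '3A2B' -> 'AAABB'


Expanding each <count><char> pair:
  9E -> 'EEEEEEEEE'
  8E -> 'EEEEEEEE'
  4D -> 'DDDD'
  5E -> 'EEEEE'
  1E -> 'E'
  6E -> 'EEEEEE'
  2B -> 'BB'

Decoded = EEEEEEEEEEEEEEEEEDDDDEEEEEEEEEEEEBB


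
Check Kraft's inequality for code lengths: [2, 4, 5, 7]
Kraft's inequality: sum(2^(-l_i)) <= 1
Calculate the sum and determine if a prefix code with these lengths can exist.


Sum = 2^(-2) + 2^(-4) + 2^(-5) + 2^(-7)
    = 0.25 + 0.0625 + 0.03125 + 0.0078125
    = 45/128 = 0.3515625
Since 0.3515625 <= 1, Kraft's inequality IS satisfied.
A prefix code with these lengths CAN exist.

Kraft sum = 0.3515625. Satisfied.


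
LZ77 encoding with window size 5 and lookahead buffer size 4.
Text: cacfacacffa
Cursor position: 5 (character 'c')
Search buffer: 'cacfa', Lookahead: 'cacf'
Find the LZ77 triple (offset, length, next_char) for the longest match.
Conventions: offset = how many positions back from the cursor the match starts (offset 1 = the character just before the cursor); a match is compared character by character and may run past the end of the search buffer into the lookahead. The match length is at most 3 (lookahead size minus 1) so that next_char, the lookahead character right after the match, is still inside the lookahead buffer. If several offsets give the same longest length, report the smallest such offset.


Try each offset into the search buffer:
  offset=1 (pos 4, char 'a'): match length 0
  offset=2 (pos 3, char 'f'): match length 0
  offset=3 (pos 2, char 'c'): match length 1
  offset=4 (pos 1, char 'a'): match length 0
  offset=5 (pos 0, char 'c'): match length 3
Longest match has length 3 at offset 5.
next_char = character at position 5 + 3 = 8 -> 'f'

Best match: offset=5, length=3 (matching 'cac' starting at position 0)
LZ77 triple: (5, 3, 'f')


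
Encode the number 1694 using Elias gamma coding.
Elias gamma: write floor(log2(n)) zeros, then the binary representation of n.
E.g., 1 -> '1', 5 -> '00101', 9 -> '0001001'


num_bits = floor(log2(1694)) + 1 = 11
leading_zeros = num_bits - 1 = 10
binary(1694) = 11010011110

Elias gamma(1694) = '0000000000' + '11010011110' = 000000000011010011110 (21 bits)


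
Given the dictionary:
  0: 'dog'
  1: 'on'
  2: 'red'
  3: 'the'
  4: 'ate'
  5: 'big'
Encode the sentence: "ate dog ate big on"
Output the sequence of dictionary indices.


Look up each word in the dictionary:
  'ate' -> 4
  'dog' -> 0
  'ate' -> 4
  'big' -> 5
  'on' -> 1

Encoded: [4, 0, 4, 5, 1]


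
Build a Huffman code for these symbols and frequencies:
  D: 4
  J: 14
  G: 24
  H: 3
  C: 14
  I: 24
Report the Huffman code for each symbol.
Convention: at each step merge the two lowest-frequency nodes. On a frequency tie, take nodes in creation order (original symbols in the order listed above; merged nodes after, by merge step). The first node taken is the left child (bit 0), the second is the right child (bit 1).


Huffman tree construction:
Step 1: Merge H(3) + D(4) = 7
Step 2: Merge (H+D)(7) + J(14) = 21
Step 3: Merge C(14) + ((H+D)+J)(21) = 35
Step 4: Merge G(24) + I(24) = 48
Step 5: Merge (C+((H+D)+J))(35) + (G+I)(48) = 83
Read each symbol's code off the tree from the root (left child = 0, right child = 1).

Codes:
  D: 0101 (length 4)
  J: 011 (length 3)
  G: 10 (length 2)
  H: 0100 (length 4)
  C: 00 (length 2)
  I: 11 (length 2)
Average code length: 194/83 = 2.3373 bits/symbol


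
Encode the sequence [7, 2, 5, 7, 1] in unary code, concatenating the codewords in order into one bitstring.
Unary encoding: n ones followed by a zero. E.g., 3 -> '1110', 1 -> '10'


Encode each number as n ones followed by a terminating 0:
  7 -> 11111110 (8 bits)
  2 -> 110 (3 bits)
  5 -> 111110 (6 bits)
  7 -> 11111110 (8 bits)
  1 -> 10 (2 bits)
Total length = 8 + 3 + 6 + 8 + 2 = 27 bits.

Unary([7, 2, 5, 7, 1]) = 111111101101111101111111010 (27 bits)


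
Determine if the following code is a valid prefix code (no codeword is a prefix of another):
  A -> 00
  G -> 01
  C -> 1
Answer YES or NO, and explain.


Checking each pair (does one codeword prefix another?):
  A='00' vs G='01': no prefix
  A='00' vs C='1': no prefix
  G='01' vs A='00': no prefix
  G='01' vs C='1': no prefix
  C='1' vs A='00': no prefix
  C='1' vs G='01': no prefix
No violation found over all pairs.

YES -- this is a valid prefix code. No codeword is a prefix of any other codeword.


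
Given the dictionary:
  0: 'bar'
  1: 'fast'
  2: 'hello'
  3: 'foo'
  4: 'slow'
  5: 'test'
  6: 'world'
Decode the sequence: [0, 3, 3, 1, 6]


Look up each index in the dictionary:
  0 -> 'bar'
  3 -> 'foo'
  3 -> 'foo'
  1 -> 'fast'
  6 -> 'world'

Decoded: "bar foo foo fast world"


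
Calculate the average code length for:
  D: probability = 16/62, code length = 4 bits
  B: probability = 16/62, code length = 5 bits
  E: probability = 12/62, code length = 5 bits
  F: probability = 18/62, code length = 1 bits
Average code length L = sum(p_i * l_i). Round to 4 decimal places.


Weighted contributions p_i * l_i:
  D: (16/62) * 4 = 64/62
  B: (16/62) * 5 = 80/62
  E: (12/62) * 5 = 60/62
  F: (18/62) * 1 = 18/62
Sum = (64 + 80 + 60 + 18)/62 = 222/62

L = 222/62 = 3.5806 bits/symbol


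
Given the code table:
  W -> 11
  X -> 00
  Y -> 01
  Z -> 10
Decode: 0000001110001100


Decoding:
00 -> X
00 -> X
00 -> X
11 -> W
10 -> Z
00 -> X
11 -> W
00 -> X


Result: XXXWZXWX


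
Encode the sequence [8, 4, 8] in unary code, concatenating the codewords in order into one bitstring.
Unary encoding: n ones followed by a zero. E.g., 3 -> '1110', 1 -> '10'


Encode each number as n ones followed by a terminating 0:
  8 -> 111111110 (9 bits)
  4 -> 11110 (5 bits)
  8 -> 111111110 (9 bits)
Total length = 9 + 5 + 9 = 23 bits.

Unary([8, 4, 8]) = 11111111011110111111110 (23 bits)


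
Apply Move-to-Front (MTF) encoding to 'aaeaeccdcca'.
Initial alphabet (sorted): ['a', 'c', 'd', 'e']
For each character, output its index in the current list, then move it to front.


MTF encoding:
'a': index 0 in ['a', 'c', 'd', 'e'] -> ['a', 'c', 'd', 'e']
'a': index 0 in ['a', 'c', 'd', 'e'] -> ['a', 'c', 'd', 'e']
'e': index 3 in ['a', 'c', 'd', 'e'] -> ['e', 'a', 'c', 'd']
'a': index 1 in ['e', 'a', 'c', 'd'] -> ['a', 'e', 'c', 'd']
'e': index 1 in ['a', 'e', 'c', 'd'] -> ['e', 'a', 'c', 'd']
'c': index 2 in ['e', 'a', 'c', 'd'] -> ['c', 'e', 'a', 'd']
'c': index 0 in ['c', 'e', 'a', 'd'] -> ['c', 'e', 'a', 'd']
'd': index 3 in ['c', 'e', 'a', 'd'] -> ['d', 'c', 'e', 'a']
'c': index 1 in ['d', 'c', 'e', 'a'] -> ['c', 'd', 'e', 'a']
'c': index 0 in ['c', 'd', 'e', 'a'] -> ['c', 'd', 'e', 'a']
'a': index 3 in ['c', 'd', 'e', 'a'] -> ['a', 'c', 'd', 'e']


Output: [0, 0, 3, 1, 1, 2, 0, 3, 1, 0, 3]


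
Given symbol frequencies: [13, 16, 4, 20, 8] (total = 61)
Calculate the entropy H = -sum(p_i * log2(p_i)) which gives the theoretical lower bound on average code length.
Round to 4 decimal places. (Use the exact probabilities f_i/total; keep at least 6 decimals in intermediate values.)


Per-symbol terms -p_i * log2(p_i) with p_i = f_i/61:
  p = 13/61 = 0.213115: log2(p) = -2.230298, -p*log2(p) = 0.475309
  p = 16/61 = 0.262295: log2(p) = -1.930737, -p*log2(p) = 0.506423
  p = 4/61 = 0.065574: log2(p) = -3.930737, -p*log2(p) = 0.257753
  p = 20/61 = 0.327869: log2(p) = -1.608809, -p*log2(p) = 0.527478
  p = 8/61 = 0.131148: log2(p) = -2.930737, -p*log2(p) = 0.384359
H = 0.475309 + 0.506423 + 0.257753 + 0.527478 + 0.384359 = 2.151322

H = 2.1513 bits/symbol


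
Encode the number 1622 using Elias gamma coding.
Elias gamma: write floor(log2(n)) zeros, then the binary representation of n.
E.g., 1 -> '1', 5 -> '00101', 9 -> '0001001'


num_bits = floor(log2(1622)) + 1 = 11
leading_zeros = num_bits - 1 = 10
binary(1622) = 11001010110

Elias gamma(1622) = '0000000000' + '11001010110' = 000000000011001010110 (21 bits)


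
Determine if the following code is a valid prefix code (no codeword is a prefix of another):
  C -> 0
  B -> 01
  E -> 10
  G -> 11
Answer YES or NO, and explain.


Checking each pair (does one codeword prefix another?):
  C='0' vs B='01': prefix -- VIOLATION

NO -- this is NOT a valid prefix code. C (0) is a prefix of B (01).


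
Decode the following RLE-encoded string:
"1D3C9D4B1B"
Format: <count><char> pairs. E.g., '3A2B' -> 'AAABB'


Expanding each <count><char> pair:
  1D -> 'D'
  3C -> 'CCC'
  9D -> 'DDDDDDDDD'
  4B -> 'BBBB'
  1B -> 'B'

Decoded = DCCCDDDDDDDDDBBBBB


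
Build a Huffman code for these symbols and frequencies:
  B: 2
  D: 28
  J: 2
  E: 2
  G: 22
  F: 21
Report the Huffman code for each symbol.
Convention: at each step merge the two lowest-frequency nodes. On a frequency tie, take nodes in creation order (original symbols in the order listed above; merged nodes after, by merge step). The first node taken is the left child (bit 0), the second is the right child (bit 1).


Huffman tree construction:
Step 1: Merge B(2) + J(2) = 4
Step 2: Merge E(2) + (B+J)(4) = 6
Step 3: Merge (E+(B+J))(6) + F(21) = 27
Step 4: Merge G(22) + ((E+(B+J))+F)(27) = 49
Step 5: Merge D(28) + (G+((E+(B+J))+F))(49) = 77
Read each symbol's code off the tree from the root (left child = 0, right child = 1).

Codes:
  B: 11010 (length 5)
  D: 0 (length 1)
  J: 11011 (length 5)
  E: 1100 (length 4)
  G: 10 (length 2)
  F: 111 (length 3)
Average code length: 163/77 = 2.1169 bits/symbol


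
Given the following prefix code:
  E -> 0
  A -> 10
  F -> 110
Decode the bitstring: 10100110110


Decoding step by step:
Bits 10 -> A
Bits 10 -> A
Bits 0 -> E
Bits 110 -> F
Bits 110 -> F


Decoded message: AAEFF


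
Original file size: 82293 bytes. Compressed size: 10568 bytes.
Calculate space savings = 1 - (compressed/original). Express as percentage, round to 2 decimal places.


ratio = compressed/original = 10568/82293 = 0.128419
savings = 1 - ratio = 1 - 0.128419 = 0.871581
as a percentage: 0.871581 * 100 = 87.16%

Space savings = 1 - 10568/82293 = 87.16%


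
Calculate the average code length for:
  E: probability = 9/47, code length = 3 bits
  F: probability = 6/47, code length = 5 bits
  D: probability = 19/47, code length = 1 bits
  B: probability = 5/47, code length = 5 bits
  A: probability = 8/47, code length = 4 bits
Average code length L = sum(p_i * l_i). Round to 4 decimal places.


Weighted contributions p_i * l_i:
  E: (9/47) * 3 = 27/47
  F: (6/47) * 5 = 30/47
  D: (19/47) * 1 = 19/47
  B: (5/47) * 5 = 25/47
  A: (8/47) * 4 = 32/47
Sum = (27 + 30 + 19 + 25 + 32)/47 = 133/47

L = 133/47 = 2.8298 bits/symbol


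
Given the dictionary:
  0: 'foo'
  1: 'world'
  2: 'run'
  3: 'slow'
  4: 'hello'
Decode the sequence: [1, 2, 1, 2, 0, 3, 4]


Look up each index in the dictionary:
  1 -> 'world'
  2 -> 'run'
  1 -> 'world'
  2 -> 'run'
  0 -> 'foo'
  3 -> 'slow'
  4 -> 'hello'

Decoded: "world run world run foo slow hello"


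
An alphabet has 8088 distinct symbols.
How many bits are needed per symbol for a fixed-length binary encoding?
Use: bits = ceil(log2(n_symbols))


log2(8088) = 12.9816
Bracket: 2^12 = 4096 < 8088 <= 2^13 = 8192
So ceil(log2(8088)) = 13

bits = ceil(log2(8088)) = ceil(12.9816) = 13 bits


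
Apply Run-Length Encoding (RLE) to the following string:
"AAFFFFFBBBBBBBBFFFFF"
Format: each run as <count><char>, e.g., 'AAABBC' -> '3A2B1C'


Scanning runs left to right:
  i=0: run of 'A' x 2 -> '2A'
  i=2: run of 'F' x 5 -> '5F'
  i=7: run of 'B' x 8 -> '8B'
  i=15: run of 'F' x 5 -> '5F'

RLE = 2A5F8B5F


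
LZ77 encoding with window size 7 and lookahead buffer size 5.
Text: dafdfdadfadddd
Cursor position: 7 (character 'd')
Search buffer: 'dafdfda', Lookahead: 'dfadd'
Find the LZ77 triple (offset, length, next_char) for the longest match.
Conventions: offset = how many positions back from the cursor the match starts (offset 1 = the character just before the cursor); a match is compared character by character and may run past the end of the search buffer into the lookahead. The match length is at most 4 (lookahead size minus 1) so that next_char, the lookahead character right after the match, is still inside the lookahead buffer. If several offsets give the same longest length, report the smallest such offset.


Try each offset into the search buffer:
  offset=1 (pos 6, char 'a'): match length 0
  offset=2 (pos 5, char 'd'): match length 1
  offset=3 (pos 4, char 'f'): match length 0
  offset=4 (pos 3, char 'd'): match length 2
  offset=5 (pos 2, char 'f'): match length 0
  offset=6 (pos 1, char 'a'): match length 0
  offset=7 (pos 0, char 'd'): match length 1
Longest match has length 2 at offset 4.
next_char = character at position 7 + 2 = 9 -> 'a'

Best match: offset=4, length=2 (matching 'df' starting at position 3)
LZ77 triple: (4, 2, 'a')


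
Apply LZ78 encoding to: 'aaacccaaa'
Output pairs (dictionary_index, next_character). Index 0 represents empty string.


LZ78 encoding steps:
Dictionary: {0: ''}
Step 1: w='' (idx 0), next='a' -> output (0, 'a'), add 'a' as idx 1
Step 2: w='a' (idx 1), next='a' -> output (1, 'a'), add 'aa' as idx 2
Step 3: w='' (idx 0), next='c' -> output (0, 'c'), add 'c' as idx 3
Step 4: w='c' (idx 3), next='c' -> output (3, 'c'), add 'cc' as idx 4
Step 5: w='aa' (idx 2), next='a' -> output (2, 'a'), add 'aaa' as idx 5


Encoded: [(0, 'a'), (1, 'a'), (0, 'c'), (3, 'c'), (2, 'a')]


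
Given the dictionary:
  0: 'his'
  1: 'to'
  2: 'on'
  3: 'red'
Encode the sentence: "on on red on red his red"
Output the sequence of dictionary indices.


Look up each word in the dictionary:
  'on' -> 2
  'on' -> 2
  'red' -> 3
  'on' -> 2
  'red' -> 3
  'his' -> 0
  'red' -> 3

Encoded: [2, 2, 3, 2, 3, 0, 3]


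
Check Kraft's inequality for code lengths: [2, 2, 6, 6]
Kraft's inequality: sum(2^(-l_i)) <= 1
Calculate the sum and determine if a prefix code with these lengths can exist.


Sum = 2^(-2) + 2^(-2) + 2^(-6) + 2^(-6)
    = 0.25 + 0.25 + 0.015625 + 0.015625
    = 34/64 = 0.53125
Since 0.53125 <= 1, Kraft's inequality IS satisfied.
A prefix code with these lengths CAN exist.

Kraft sum = 0.53125. Satisfied.


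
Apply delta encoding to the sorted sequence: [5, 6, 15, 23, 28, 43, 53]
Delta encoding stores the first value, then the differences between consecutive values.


First value: 5
Deltas:
  6 - 5 = 1
  15 - 6 = 9
  23 - 15 = 8
  28 - 23 = 5
  43 - 28 = 15
  53 - 43 = 10


Delta encoded: [5, 1, 9, 8, 5, 15, 10]


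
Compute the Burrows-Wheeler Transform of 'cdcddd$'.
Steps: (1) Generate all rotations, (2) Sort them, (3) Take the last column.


Rotations (sorted):
  0: $cdcddd -> last char: d
  1: cdcddd$ -> last char: $
  2: cddd$cd -> last char: d
  3: d$cdcdd -> last char: d
  4: dcddd$c -> last char: c
  5: dd$cdcd -> last char: d
  6: ddd$cdc -> last char: c


BWT = d$ddcdc


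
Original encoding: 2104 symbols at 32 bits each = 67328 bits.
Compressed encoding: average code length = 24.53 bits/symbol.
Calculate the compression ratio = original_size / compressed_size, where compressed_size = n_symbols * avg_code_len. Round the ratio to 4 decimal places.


original_size = n_symbols * orig_bits = 2104 * 32 = 67328 bits
compressed_size = n_symbols * avg_code_len = 2104 * 24.53 = 51611.12 bits
ratio = original_size / compressed_size = 67328 / 51611.12 = 1.3045

Compression ratio = 1.3045
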